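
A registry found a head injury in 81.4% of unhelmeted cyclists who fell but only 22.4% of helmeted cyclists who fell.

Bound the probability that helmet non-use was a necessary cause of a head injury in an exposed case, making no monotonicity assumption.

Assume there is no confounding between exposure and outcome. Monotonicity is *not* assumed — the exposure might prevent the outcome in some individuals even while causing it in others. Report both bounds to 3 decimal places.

p₁ = 0.814, p₀ = 0.224.
Under exogeneity alone the bounds on PN are max{0,(p₁−p₀)/p₁} ≤ PN ≤ min{1,(1−p₀)/p₁}.
  lower = (p₁ − p₀)/p₁ = 0.59 / 0.814 ≈ 0.7248
  upper = min{1, (1 − p₀)/p₁} = 0.776 / 0.814 ≈ 0.9533

0.725 ≤ PN ≤ 0.953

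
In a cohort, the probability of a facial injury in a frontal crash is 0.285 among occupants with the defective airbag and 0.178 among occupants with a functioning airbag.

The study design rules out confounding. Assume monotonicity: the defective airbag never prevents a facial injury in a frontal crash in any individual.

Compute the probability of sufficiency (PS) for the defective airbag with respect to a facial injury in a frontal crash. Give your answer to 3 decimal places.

Let p₁ = 0.285, p₀ = 0.178.
Under exogeneity and monotonicity, PS = (p₁ − p₀) / (1 − p₀).
PS = (0.285 − 0.178) / (1 − 0.178) = 0.107 / 0.822 ≈ 0.1302

PS ≈ 0.130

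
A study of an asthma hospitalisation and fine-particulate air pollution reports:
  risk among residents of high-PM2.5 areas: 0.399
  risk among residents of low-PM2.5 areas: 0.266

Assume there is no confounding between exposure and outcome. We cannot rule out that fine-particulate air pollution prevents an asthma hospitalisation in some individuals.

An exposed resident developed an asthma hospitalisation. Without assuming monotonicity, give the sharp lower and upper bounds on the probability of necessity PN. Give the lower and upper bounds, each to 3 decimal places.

Let p₁ = 0.399, p₀ = 0.266.
Under exogeneity alone the bounds on PN are max{0,(p₁−p₀)/p₁} ≤ PN ≤ min{1,(1−p₀)/p₁}.
  lower = (p₁ − p₀)/p₁ = 0.133 / 0.399 ≈ 0.3333
  upper = min{1, (1 − p₀)/p₁} = 0.734 / 0.399 ≈ 1.8396 → capped at 1

0.333 ≤ PN ≤ 1.000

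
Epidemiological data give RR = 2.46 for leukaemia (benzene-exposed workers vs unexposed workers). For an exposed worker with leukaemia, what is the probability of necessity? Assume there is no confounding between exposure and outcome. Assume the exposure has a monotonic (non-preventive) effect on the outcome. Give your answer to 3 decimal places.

PN ≈ 0.593

Under exogeneity and monotonicity, PN = (RR − 1) / RR = 1 − 1/RR.
PN = (2.46 − 1) / 2.46 = 1.46 / 2.46 ≈ 0.5935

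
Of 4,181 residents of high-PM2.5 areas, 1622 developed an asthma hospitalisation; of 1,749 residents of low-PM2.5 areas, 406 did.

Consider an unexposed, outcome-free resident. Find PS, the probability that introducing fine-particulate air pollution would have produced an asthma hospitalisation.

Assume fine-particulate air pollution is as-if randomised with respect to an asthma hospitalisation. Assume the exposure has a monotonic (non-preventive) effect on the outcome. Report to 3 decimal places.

PS ≈ 0.203

p₁ = P(outcome | exposed) = 1622/4181 = 0.38795
p₀ = P(outcome | unexposed) = 406/1749 = 0.23213
Under exogeneity and monotonicity, PS = (p₁ − p₀) / (1 − p₀).
PS = (0.38795 − 0.23213) / (1 − 0.23213) = 0.15581 / 0.76787 ≈ 0.2029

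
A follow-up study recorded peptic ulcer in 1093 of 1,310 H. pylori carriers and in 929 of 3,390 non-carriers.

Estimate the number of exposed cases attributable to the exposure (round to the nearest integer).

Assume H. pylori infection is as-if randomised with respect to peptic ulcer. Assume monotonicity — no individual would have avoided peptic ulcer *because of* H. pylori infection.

p₁ = P(outcome | exposed) = 1093/1310 = 0.83435
p₀ = P(outcome | unexposed) = 929/3390 = 0.27404
PN = (p₁ − p₀)/p₁ = (0.83435 − 0.27404) / 0.83435 ≈ 0.67155.
Attributable cases ≈ PN × (exposed cases) = 0.67155 × 1093 ≈ 734.01.

about 734 cases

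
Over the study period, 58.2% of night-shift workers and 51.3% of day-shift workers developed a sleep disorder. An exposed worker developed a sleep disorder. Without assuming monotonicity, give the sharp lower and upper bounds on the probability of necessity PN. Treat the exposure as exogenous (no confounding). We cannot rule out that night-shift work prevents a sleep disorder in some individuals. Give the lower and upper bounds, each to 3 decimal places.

p₁ = 0.582, p₀ = 0.513.
Under exogeneity alone the bounds on PN are max{0,(p₁−p₀)/p₁} ≤ PN ≤ min{1,(1−p₀)/p₁}.
  lower = (p₁ − p₀)/p₁ = 0.069 / 0.582 ≈ 0.1186
  upper = min{1, (1 − p₀)/p₁} = 0.487 / 0.582 ≈ 0.8368

0.119 ≤ PN ≤ 0.837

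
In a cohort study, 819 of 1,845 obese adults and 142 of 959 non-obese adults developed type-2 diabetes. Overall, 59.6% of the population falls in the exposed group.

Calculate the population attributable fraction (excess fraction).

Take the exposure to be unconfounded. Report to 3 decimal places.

p₁ = P(outcome | exposed) = 819/1845 = 0.4439
p₀ = P(outcome | unexposed) = 142/959 = 0.14807
Overall risk P(Y=1) = π·p₁ + (1−π)·p₀ = 0.596×0.4439 + 0.404×0.14807 = 0.32439.
Under exogeneity, PAF = [P(Y=1) − p₀] / P(Y=1).
PAF = (0.32439 − 0.14807) / 0.32439 ≈ 0.5435

PAF ≈ 0.544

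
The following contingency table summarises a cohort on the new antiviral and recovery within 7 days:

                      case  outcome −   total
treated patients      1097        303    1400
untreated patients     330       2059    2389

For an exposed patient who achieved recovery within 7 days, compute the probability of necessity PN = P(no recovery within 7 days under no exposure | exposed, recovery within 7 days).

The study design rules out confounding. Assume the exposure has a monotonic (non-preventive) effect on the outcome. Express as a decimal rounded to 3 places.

PN ≈ 0.824

p₁ = P(outcome | exposed) = 1097/1400 = 0.78357
p₀ = P(outcome | unexposed) = 330/2389 = 0.13813
Under exogeneity and monotonicity, PN = (p₁ − p₀)/p₁.
PN = (0.78357 − 0.13813) / 0.78357 ≈ 0.8237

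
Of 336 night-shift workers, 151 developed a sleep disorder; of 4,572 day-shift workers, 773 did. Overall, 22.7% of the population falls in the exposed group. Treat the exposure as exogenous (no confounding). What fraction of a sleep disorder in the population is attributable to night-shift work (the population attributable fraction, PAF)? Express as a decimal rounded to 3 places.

PAF ≈ 0.273

p₁ = P(outcome | exposed) = 151/336 = 0.4494
p₀ = P(outcome | unexposed) = 773/4572 = 0.16907
Overall risk P(Y=1) = π·p₁ + (1−π)·p₀ = 0.227×0.4494 + 0.773×0.16907 = 0.23271.
Under exogeneity, PAF = [P(Y=1) − p₀] / P(Y=1).
PAF = (0.23271 − 0.16907) / 0.23271 ≈ 0.2735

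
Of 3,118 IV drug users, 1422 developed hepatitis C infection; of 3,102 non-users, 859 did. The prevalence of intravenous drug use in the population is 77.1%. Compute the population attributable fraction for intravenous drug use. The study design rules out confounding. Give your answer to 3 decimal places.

p₁ = P(outcome | exposed) = 1422/3118 = 0.45606
p₀ = P(outcome | unexposed) = 859/3102 = 0.27692
Overall risk P(Y=1) = π·p₁ + (1−π)·p₀ = 0.771×0.45606 + 0.229×0.27692 = 0.41504.
Under exogeneity, PAF = [P(Y=1) − p₀] / P(Y=1).
PAF = (0.41504 − 0.27692) / 0.41504 ≈ 0.3328

PAF ≈ 0.333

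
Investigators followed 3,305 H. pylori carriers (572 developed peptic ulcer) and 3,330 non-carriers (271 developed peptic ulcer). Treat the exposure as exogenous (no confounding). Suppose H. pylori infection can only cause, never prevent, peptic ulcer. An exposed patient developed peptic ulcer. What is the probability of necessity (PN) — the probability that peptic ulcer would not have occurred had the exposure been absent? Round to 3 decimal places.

PN ≈ 0.530

p₁ = P(outcome | exposed) = 572/3305 = 0.17307
p₀ = P(outcome | unexposed) = 271/3330 = 0.081381
Under exogeneity and monotonicity, PN = (p₁ − p₀) / p₁.
PN = (0.17307 − 0.081381) / 0.17307 = 0.09169 / 0.17307 ≈ 0.5298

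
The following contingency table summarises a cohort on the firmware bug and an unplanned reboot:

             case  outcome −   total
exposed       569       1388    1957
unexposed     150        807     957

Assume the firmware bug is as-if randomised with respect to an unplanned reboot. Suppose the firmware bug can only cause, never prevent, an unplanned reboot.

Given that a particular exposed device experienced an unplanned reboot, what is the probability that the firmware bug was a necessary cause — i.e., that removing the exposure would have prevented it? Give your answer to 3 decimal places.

PN ≈ 0.461

p₁ = P(outcome | exposed) = 569/1957 = 0.29075
p₀ = P(outcome | unexposed) = 150/957 = 0.15674
Under exogeneity and monotonicity, PN = (p₁ − p₀) / p₁.
PN = (0.29075 − 0.15674) / 0.29075 = 0.13401 / 0.29075 ≈ 0.4609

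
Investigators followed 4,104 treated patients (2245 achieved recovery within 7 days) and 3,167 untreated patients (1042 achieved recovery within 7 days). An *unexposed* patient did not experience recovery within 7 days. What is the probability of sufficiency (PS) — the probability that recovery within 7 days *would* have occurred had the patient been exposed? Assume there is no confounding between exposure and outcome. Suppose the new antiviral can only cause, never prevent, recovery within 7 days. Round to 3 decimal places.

p₁ = P(outcome | exposed) = 2245/4104 = 0.54703
p₀ = P(outcome | unexposed) = 1042/3167 = 0.32902
Under exogeneity and monotonicity, PS = (p₁ − p₀) / (1 − p₀).
PS = (0.54703 − 0.32902) / (1 − 0.32902) = 0.21801 / 0.67098 ≈ 0.3249

PS ≈ 0.325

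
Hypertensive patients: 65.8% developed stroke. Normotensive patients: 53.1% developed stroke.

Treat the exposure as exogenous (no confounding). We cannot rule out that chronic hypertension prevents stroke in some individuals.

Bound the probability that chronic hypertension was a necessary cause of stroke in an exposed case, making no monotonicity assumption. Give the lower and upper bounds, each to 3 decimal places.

0.193 ≤ PN ≤ 0.713

p₁ = 0.658, p₀ = 0.531.
Under exogeneity alone the bounds on PN are max{0,(p₁−p₀)/p₁} ≤ PN ≤ min{1,(1−p₀)/p₁}.
  lower = (p₁ − p₀)/p₁ = 0.127 / 0.658 ≈ 0.1930
  upper = min{1, (1 − p₀)/p₁} = 0.469 / 0.658 ≈ 0.7128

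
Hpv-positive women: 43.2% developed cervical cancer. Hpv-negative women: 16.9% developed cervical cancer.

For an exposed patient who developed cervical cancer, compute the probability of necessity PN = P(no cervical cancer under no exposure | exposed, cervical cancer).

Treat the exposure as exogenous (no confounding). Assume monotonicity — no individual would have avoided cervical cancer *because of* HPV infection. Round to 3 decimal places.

PN ≈ 0.609

p₁ = 0.432, p₀ = 0.169.
Under exogeneity and monotonicity, PN = (p₁ − p₀) / p₁.
PN = (0.432 − 0.169) / 0.432 = 0.263 / 0.432 ≈ 0.6088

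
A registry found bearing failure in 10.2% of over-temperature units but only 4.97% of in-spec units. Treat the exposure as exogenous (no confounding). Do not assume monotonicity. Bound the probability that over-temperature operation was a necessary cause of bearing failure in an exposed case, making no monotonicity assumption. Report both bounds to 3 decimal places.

p₁ = 0.102, p₀ = 0.0497.
Under exogeneity alone the bounds on PN are max{0,(p₁−p₀)/p₁} ≤ PN ≤ min{1,(1−p₀)/p₁}.
  lower = (p₁ − p₀)/p₁ = 0.0523 / 0.102 ≈ 0.5127
  upper = min{1, (1 − p₀)/p₁} = 0.9503 / 0.102 ≈ 9.3167 → capped at 1

0.513 ≤ PN ≤ 1.000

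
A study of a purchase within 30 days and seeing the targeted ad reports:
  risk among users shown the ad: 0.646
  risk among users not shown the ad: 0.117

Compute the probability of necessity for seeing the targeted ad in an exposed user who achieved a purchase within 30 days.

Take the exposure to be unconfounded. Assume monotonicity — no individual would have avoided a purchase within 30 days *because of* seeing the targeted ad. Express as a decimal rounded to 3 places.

Let p₁ = 0.646, p₀ = 0.117.
Under exogeneity and monotonicity, PN = (p₁ − p₀) / p₁.
PN = (0.646 − 0.117) / 0.646 = 0.529 / 0.646 ≈ 0.8189

PN ≈ 0.819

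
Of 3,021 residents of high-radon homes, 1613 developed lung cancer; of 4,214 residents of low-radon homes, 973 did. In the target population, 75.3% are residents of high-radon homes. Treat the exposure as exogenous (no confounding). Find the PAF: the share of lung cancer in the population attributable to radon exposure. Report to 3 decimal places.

p₁ = P(outcome | exposed) = 1613/3021 = 0.53393
p₀ = P(outcome | unexposed) = 973/4214 = 0.2309
Overall risk P(Y=1) = π·p₁ + (1−π)·p₀ = 0.753×0.53393 + 0.247×0.2309 = 0.45908.
Under exogeneity, PAF = [P(Y=1) − p₀] / P(Y=1).
PAF = (0.45908 − 0.2309) / 0.45908 ≈ 0.4970

PAF ≈ 0.497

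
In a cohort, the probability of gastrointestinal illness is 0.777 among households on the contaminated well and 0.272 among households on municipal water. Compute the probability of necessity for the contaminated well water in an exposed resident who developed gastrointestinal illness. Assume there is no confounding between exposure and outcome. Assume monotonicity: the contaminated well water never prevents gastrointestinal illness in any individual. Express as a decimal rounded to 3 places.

Let p₁ = 0.777, p₀ = 0.272.
Under exogeneity and monotonicity, PN = (p₁ − p₀) / p₁.
PN = (0.777 − 0.272) / 0.777 = 0.505 / 0.777 ≈ 0.6499

PN ≈ 0.650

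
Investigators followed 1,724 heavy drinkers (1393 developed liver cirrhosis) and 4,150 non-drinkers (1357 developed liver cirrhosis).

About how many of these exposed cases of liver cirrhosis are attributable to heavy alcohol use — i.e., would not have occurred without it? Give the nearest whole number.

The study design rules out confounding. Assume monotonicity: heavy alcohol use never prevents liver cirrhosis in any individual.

about 829 cases

p₁ = P(outcome | exposed) = 1393/1724 = 0.808
p₀ = P(outcome | unexposed) = 1357/4150 = 0.32699
PN = (p₁ − p₀)/p₁ = (0.808 − 0.32699) / 0.808 ≈ 0.59531.
Attributable cases ≈ PN × (exposed cases) = 0.59531 × 1393 ≈ 829.27.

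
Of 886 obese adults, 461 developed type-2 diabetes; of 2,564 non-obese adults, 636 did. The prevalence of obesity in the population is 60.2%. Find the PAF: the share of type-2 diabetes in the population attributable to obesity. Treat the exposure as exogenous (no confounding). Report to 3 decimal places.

PAF ≈ 0.398

p₁ = P(outcome | exposed) = 461/886 = 0.52032
p₀ = P(outcome | unexposed) = 636/2564 = 0.24805
Overall risk P(Y=1) = π·p₁ + (1−π)·p₀ = 0.602×0.52032 + 0.398×0.24805 = 0.41195.
Under exogeneity, PAF = [P(Y=1) − p₀] / P(Y=1).
PAF = (0.41195 − 0.24805) / 0.41195 ≈ 0.3979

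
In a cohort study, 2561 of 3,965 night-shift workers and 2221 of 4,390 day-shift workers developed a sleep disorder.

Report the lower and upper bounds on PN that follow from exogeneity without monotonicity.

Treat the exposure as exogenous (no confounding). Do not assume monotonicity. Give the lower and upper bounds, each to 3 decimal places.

0.217 ≤ PN ≤ 0.765

p₁ = P(outcome | exposed) = 2561/3965 = 0.6459
p₀ = P(outcome | unexposed) = 2221/4390 = 0.50592
Under exogeneity alone the bounds on PN are max{0,(p₁−p₀)/p₁} ≤ PN ≤ min{1,(1−p₀)/p₁}.
  lower = (p₁ − p₀)/p₁ = 0.13998 / 0.6459 ≈ 0.2167
  upper = min{1, (1 − p₀)/p₁} = 0.49408 / 0.6459 ≈ 0.7649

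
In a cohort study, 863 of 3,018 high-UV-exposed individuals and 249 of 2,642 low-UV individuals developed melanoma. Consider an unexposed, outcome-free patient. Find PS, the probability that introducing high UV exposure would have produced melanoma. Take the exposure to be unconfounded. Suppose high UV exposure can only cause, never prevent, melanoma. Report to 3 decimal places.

p₁ = P(outcome | exposed) = 863/3018 = 0.28595
p₀ = P(outcome | unexposed) = 249/2642 = 0.094247
Under exogeneity and monotonicity, PS = (p₁ − p₀) / (1 − p₀).
PS = (0.28595 − 0.094247) / (1 − 0.094247) = 0.1917 / 0.90575 ≈ 0.2117

PS ≈ 0.212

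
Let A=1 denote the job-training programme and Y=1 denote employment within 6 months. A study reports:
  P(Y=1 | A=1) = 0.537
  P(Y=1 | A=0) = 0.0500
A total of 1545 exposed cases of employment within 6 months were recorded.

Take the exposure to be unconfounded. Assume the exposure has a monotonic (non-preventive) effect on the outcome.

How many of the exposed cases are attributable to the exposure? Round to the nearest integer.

Let p₁ = 0.537, p₀ = 0.05.
PN = (p₁ − p₀)/p₁ = (0.537 − 0.05) / 0.537 ≈ 0.90689.
Attributable cases ≈ PN × (exposed cases) = 0.90689 × 1545 ≈ 1401.15.

about 1401 cases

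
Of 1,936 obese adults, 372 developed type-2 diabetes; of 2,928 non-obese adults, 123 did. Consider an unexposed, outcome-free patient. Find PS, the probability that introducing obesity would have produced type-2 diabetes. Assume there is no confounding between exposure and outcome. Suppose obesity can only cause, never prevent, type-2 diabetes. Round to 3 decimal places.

PS ≈ 0.157

p₁ = P(outcome | exposed) = 372/1936 = 0.19215
p₀ = P(outcome | unexposed) = 123/2928 = 0.042008
Under exogeneity and monotonicity, PS = (p₁ − p₀) / (1 − p₀).
PS = (0.19215 − 0.042008) / (1 − 0.042008) = 0.15014 / 0.95799 ≈ 0.1567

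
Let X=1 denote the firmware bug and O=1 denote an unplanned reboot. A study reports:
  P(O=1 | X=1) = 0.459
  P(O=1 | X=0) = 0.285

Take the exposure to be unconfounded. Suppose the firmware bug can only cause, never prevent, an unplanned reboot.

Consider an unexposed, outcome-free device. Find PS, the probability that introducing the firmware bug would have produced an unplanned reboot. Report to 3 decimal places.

Let p₁ = 0.459, p₀ = 0.285.
Under exogeneity and monotonicity, PS = (p₁ − p₀) / (1 − p₀).
PS = (0.459 − 0.285) / (1 − 0.285) = 0.174 / 0.715 ≈ 0.2434

PS ≈ 0.243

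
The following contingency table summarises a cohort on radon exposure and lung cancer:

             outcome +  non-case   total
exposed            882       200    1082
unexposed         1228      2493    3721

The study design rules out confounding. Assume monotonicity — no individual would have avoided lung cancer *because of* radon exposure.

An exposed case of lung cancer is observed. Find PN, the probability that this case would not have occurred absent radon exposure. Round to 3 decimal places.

PN ≈ 0.595

p₁ = P(outcome | exposed) = 882/1082 = 0.81516
p₀ = P(outcome | unexposed) = 1228/3721 = 0.33002
Under exogeneity and monotonicity, PN = (p₁ − p₀)/p₁.
PN = (0.81516 − 0.33002) / 0.81516 ≈ 0.5951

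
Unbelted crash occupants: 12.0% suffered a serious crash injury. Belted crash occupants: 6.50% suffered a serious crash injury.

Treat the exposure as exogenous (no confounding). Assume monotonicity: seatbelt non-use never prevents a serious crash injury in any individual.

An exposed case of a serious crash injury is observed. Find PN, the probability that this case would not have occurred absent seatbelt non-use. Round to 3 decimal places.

p₁ = 0.12, p₀ = 0.065.
Under exogeneity and monotonicity, PN = (p₁ − p₀) / p₁.
PN = (0.12 − 0.065) / 0.12 = 0.055 / 0.12 ≈ 0.4583

PN ≈ 0.458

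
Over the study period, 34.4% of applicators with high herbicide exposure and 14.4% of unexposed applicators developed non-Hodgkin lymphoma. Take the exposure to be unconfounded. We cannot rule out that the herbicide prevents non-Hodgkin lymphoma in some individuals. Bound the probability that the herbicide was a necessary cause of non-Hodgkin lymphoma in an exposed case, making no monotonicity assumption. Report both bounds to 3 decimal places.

0.581 ≤ PN ≤ 1.000

p₁ = 0.344, p₀ = 0.144.
Under exogeneity alone the bounds on PN are max{0,(p₁−p₀)/p₁} ≤ PN ≤ min{1,(1−p₀)/p₁}.
  lower = (p₁ − p₀)/p₁ = 0.2 / 0.344 ≈ 0.5814
  upper = min{1, (1 − p₀)/p₁} = 0.856 / 0.344 ≈ 2.4884 → capped at 1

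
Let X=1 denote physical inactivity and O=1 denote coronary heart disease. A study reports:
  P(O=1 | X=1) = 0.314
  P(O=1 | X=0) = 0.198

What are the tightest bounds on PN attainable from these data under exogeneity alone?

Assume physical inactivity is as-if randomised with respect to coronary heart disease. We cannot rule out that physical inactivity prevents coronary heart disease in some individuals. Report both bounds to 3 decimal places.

0.369 ≤ PN ≤ 1.000

Let p₁ = 0.314, p₀ = 0.198.
Under exogeneity alone the bounds on PN are max{0,(p₁−p₀)/p₁} ≤ PN ≤ min{1,(1−p₀)/p₁}.
  lower = (p₁ − p₀)/p₁ = 0.116 / 0.314 ≈ 0.3694
  upper = min{1, (1 − p₀)/p₁} = 0.802 / 0.314 ≈ 2.5541 → capped at 1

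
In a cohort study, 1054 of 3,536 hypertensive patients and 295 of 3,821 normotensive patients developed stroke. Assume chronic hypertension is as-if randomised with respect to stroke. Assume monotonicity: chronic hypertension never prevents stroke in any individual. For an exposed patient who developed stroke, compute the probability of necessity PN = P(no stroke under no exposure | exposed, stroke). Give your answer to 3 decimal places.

p₁ = P(outcome | exposed) = 1054/3536 = 0.29808
p₀ = P(outcome | unexposed) = 295/3821 = 0.077205
Under exogeneity and monotonicity, PN = (p₁ − p₀) / p₁.
PN = (0.29808 − 0.077205) / 0.29808 = 0.22087 / 0.29808 ≈ 0.7410

PN ≈ 0.741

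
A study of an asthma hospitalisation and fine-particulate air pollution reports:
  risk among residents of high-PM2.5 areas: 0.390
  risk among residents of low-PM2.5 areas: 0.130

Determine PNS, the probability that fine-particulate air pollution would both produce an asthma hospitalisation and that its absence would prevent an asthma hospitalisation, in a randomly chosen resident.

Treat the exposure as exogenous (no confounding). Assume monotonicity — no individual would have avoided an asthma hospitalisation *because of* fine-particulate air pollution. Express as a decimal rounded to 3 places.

Let p₁ = 0.39, p₀ = 0.13.
Under exogeneity and monotonicity, PNS = p₁ − p₀.
PNS = 0.39 − 0.13 = 0.26

PNS ≈ 0.260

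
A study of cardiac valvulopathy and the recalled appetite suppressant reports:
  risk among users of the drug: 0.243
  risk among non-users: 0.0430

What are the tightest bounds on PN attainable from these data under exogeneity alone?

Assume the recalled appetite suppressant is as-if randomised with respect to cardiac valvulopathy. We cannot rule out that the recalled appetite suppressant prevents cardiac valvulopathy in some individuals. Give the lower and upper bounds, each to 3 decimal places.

Let p₁ = 0.243, p₀ = 0.043.
Under exogeneity alone the bounds on PN are max{0,(p₁−p₀)/p₁} ≤ PN ≤ min{1,(1−p₀)/p₁}.
  lower = (p₁ − p₀)/p₁ = 0.2 / 0.243 ≈ 0.8230
  upper = min{1, (1 − p₀)/p₁} = 0.957 / 0.243 ≈ 3.9383 → capped at 1

0.823 ≤ PN ≤ 1.000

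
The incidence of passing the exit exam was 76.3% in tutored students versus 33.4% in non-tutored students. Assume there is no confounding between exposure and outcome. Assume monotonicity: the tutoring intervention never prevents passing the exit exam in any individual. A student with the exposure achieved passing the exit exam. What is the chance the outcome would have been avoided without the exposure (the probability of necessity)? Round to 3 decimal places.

PN ≈ 0.562

p₁ = 0.763, p₀ = 0.334.
Under exogeneity and monotonicity, PN = (p₁ − p₀) / p₁.
PN = (0.763 − 0.334) / 0.763 = 0.429 / 0.763 ≈ 0.5623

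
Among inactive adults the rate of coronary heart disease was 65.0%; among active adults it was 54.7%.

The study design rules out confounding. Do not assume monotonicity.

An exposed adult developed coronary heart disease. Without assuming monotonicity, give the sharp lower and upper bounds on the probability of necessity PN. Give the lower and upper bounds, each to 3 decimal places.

p₁ = 0.65, p₀ = 0.547.
Under exogeneity alone the bounds on PN are max{0,(p₁−p₀)/p₁} ≤ PN ≤ min{1,(1−p₀)/p₁}.
  lower = (p₁ − p₀)/p₁ = 0.103 / 0.65 ≈ 0.1585
  upper = min{1, (1 − p₀)/p₁} = 0.453 / 0.65 ≈ 0.6969

0.158 ≤ PN ≤ 0.697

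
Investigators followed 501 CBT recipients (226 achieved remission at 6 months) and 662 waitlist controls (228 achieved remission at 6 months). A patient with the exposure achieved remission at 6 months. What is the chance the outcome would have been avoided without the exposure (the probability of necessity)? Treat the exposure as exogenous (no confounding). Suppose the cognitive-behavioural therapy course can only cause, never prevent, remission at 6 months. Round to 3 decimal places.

p₁ = P(outcome | exposed) = 226/501 = 0.4511
p₀ = P(outcome | unexposed) = 228/662 = 0.34441
Under exogeneity and monotonicity, PN = (p₁ − p₀) / p₁.
PN = (0.4511 − 0.34441) / 0.4511 = 0.10669 / 0.4511 ≈ 0.2365

PN ≈ 0.237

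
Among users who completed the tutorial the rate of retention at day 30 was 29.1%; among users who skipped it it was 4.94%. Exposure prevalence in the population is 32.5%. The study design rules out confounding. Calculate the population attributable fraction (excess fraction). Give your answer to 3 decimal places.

p₁ = 0.291, p₀ = 0.0494.
Overall risk P(Y=1) = π·p₁ + (1−π)·p₀ = 0.325×0.291 + 0.675×0.0494 = 0.12792.
Under exogeneity, PAF = [P(Y=1) − p₀] / P(Y=1).
PAF = (0.12792 − 0.0494) / 0.12792 ≈ 0.6138

PAF ≈ 0.614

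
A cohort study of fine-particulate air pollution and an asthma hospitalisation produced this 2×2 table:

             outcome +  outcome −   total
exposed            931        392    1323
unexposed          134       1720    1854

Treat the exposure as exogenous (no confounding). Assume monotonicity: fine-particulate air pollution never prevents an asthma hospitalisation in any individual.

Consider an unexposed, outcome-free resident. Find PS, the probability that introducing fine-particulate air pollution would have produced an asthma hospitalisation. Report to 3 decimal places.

p₁ = P(outcome | exposed) = 931/1323 = 0.7037
p₀ = P(outcome | unexposed) = 134/1854 = 0.072276
Under exogeneity and monotonicity, PS = (p₁ − p₀) / (1 − p₀).
PS = (0.7037 − 0.072276) / (1 − 0.072276) = 0.63143 / 0.92772 ≈ 0.6806

PS ≈ 0.681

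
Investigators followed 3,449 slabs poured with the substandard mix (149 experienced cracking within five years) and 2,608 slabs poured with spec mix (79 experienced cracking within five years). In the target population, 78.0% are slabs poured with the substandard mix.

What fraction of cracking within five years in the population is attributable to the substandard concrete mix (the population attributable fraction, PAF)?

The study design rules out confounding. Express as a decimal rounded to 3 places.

p₁ = P(outcome | exposed) = 149/3449 = 0.043201
p₀ = P(outcome | unexposed) = 79/2608 = 0.030291
Overall risk P(Y=1) = π·p₁ + (1−π)·p₀ = 0.78×0.043201 + 0.22×0.030291 = 0.040361.
Under exogeneity, PAF = [P(Y=1) − p₀] / P(Y=1).
PAF = (0.040361 − 0.030291) / 0.040361 ≈ 0.2495

PAF ≈ 0.249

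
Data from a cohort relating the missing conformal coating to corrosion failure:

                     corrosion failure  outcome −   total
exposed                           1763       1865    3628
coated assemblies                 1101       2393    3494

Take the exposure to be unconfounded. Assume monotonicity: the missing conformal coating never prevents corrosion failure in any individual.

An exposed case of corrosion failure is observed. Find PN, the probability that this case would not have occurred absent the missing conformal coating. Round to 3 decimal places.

PN ≈ 0.352

p₁ = P(outcome | exposed) = 1763/3628 = 0.48594
p₀ = P(outcome | unexposed) = 1101/3494 = 0.31511
Under exogeneity and monotonicity, PN = (p₁ − p₀)/p₁.
PN = (0.48594 − 0.31511) / 0.48594 ≈ 0.3515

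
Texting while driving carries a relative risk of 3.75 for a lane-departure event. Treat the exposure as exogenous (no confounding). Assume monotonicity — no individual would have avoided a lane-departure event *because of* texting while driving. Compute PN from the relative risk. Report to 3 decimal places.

Under exogeneity and monotonicity, PN = (RR − 1) / RR = 1 − 1/RR.
PN = (3.75 − 1) / 3.75 = 2.75 / 3.75 ≈ 0.7333

PN ≈ 0.733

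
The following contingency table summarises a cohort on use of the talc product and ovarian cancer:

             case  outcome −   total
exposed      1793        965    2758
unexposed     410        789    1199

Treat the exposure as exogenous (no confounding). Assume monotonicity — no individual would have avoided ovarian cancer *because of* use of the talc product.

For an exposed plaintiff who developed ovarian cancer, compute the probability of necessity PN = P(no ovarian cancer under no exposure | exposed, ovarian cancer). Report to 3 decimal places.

PN ≈ 0.474

p₁ = P(outcome | exposed) = 1793/2758 = 0.65011
p₀ = P(outcome | unexposed) = 410/1199 = 0.34195
Under exogeneity and monotonicity, PN = (p₁ − p₀) / p₁.
PN = (0.65011 − 0.34195) / 0.65011 = 0.30816 / 0.65011 ≈ 0.4740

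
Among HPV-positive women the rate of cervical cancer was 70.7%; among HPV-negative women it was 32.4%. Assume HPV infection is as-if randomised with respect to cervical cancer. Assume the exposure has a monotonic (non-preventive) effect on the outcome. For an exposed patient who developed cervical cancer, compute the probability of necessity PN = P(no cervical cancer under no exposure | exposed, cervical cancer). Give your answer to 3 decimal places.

p₁ = 0.707, p₀ = 0.324.
Under exogeneity and monotonicity, PN = (p₁ − p₀) / p₁.
PN = (0.707 − 0.324) / 0.707 = 0.383 / 0.707 ≈ 0.5417

PN ≈ 0.542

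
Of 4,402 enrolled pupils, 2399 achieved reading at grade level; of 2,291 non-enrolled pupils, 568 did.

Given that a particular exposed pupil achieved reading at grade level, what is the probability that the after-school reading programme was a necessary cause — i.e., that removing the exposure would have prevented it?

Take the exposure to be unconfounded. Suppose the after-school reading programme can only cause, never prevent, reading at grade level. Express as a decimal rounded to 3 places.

p₁ = P(outcome | exposed) = 2399/4402 = 0.54498
p₀ = P(outcome | unexposed) = 568/2291 = 0.24793
Under exogeneity and monotonicity, PN = (p₁ − p₀) / p₁.
PN = (0.54498 − 0.24793) / 0.54498 = 0.29705 / 0.54498 ≈ 0.5451

PN ≈ 0.545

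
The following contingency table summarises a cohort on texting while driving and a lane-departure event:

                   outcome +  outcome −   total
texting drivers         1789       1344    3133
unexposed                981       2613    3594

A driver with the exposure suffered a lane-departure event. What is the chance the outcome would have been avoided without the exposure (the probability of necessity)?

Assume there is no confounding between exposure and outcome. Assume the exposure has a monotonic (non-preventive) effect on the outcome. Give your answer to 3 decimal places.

p₁ = P(outcome | exposed) = 1789/3133 = 0.57102
p₀ = P(outcome | unexposed) = 981/3594 = 0.27295
Under exogeneity and monotonicity, PN = (p₁ − p₀)/p₁.
PN = (0.57102 − 0.27295) / 0.57102 ≈ 0.5220

PN ≈ 0.522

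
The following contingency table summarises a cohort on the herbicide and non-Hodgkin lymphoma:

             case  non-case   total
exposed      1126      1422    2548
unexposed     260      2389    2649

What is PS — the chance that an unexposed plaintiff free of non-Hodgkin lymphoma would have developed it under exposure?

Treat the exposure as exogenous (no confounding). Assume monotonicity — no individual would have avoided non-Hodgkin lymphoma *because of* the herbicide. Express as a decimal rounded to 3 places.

p₁ = P(outcome | exposed) = 1126/2548 = 0.44192
p₀ = P(outcome | unexposed) = 260/2649 = 0.09815
Under exogeneity and monotonicity, PS = (p₁ − p₀) / (1 − p₀).
PS = (0.44192 − 0.09815) / (1 − 0.09815) = 0.34376 / 0.90185 ≈ 0.3812

PS ≈ 0.381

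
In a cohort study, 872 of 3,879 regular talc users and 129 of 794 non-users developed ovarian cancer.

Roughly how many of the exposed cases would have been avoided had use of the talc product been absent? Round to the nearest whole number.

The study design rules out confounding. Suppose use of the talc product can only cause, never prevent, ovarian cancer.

about 242 cases

p₁ = P(outcome | exposed) = 872/3879 = 0.2248
p₀ = P(outcome | unexposed) = 129/794 = 0.16247
PN = (p₁ − p₀)/p₁ = (0.2248 − 0.16247) / 0.2248 ≈ 0.27728.
Attributable cases ≈ PN × (exposed cases) = 0.27728 × 872 ≈ 241.78.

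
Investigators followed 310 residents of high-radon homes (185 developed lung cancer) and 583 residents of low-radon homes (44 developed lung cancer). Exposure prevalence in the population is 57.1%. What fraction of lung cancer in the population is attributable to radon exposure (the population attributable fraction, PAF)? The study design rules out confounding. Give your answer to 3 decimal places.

p₁ = P(outcome | exposed) = 185/310 = 0.59677
p₀ = P(outcome | unexposed) = 44/583 = 0.075472
Overall risk P(Y=1) = π·p₁ + (1−π)·p₀ = 0.571×0.59677 + 0.429×0.075472 = 0.37314.
Under exogeneity, PAF = [P(Y=1) − p₀] / P(Y=1).
PAF = (0.37314 − 0.075472) / 0.37314 ≈ 0.7977

PAF ≈ 0.798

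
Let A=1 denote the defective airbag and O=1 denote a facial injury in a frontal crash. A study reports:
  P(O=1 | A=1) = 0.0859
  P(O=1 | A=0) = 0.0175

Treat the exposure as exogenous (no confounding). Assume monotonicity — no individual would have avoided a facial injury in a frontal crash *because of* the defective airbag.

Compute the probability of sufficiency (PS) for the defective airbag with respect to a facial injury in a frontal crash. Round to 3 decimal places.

Let p₁ = 0.0859, p₀ = 0.0175.
Under exogeneity and monotonicity, PS = (p₁ − p₀) / (1 − p₀).
PS = (0.0859 − 0.0175) / (1 − 0.0175) = 0.0684 / 0.9825 ≈ 0.0696

PS ≈ 0.070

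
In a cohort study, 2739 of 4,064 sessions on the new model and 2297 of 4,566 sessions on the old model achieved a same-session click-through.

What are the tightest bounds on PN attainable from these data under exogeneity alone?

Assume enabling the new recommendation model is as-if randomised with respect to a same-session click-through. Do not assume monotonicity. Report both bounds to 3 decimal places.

p₁ = P(outcome | exposed) = 2739/4064 = 0.67397
p₀ = P(outcome | unexposed) = 2297/4566 = 0.50307
Under exogeneity alone the bounds on PN are max{0,(p₁−p₀)/p₁} ≤ PN ≤ min{1,(1−p₀)/p₁}.
  lower = (p₁ − p₀)/p₁ = 0.1709 / 0.67397 ≈ 0.2536
  upper = min{1, (1 − p₀)/p₁} = 0.49693 / 0.67397 ≈ 0.7373

0.254 ≤ PN ≤ 0.737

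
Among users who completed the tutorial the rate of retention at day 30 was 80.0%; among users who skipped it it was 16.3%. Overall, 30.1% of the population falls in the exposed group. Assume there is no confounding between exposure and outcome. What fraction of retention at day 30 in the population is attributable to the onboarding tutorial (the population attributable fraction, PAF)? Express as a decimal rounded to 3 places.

p₁ = 0.8, p₀ = 0.163.
Overall risk P(Y=1) = π·p₁ + (1−π)·p₀ = 0.301×0.8 + 0.699×0.163 = 0.35474.
Under exogeneity, PAF = [P(Y=1) − p₀] / P(Y=1).
PAF = (0.35474 − 0.163) / 0.35474 ≈ 0.5405

PAF ≈ 0.541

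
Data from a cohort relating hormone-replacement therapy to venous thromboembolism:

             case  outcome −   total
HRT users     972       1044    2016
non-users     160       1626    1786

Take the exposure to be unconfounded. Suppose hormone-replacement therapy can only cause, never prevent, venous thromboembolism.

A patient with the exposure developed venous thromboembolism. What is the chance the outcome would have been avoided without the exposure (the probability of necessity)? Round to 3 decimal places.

PN ≈ 0.814

p₁ = P(outcome | exposed) = 972/2016 = 0.48214
p₀ = P(outcome | unexposed) = 160/1786 = 0.089586
Under exogeneity and monotonicity, PN = (p₁ − p₀) / p₁.
PN = (0.48214 − 0.089586) / 0.48214 = 0.39256 / 0.48214 ≈ 0.8142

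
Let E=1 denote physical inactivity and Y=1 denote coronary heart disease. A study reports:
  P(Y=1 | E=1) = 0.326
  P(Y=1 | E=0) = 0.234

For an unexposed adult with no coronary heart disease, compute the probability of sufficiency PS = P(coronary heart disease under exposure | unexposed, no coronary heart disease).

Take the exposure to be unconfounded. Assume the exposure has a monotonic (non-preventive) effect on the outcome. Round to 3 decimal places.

Let p₁ = 0.326, p₀ = 0.234.
Under exogeneity and monotonicity, PS = (p₁ − p₀) / (1 − p₀).
PS = (0.326 − 0.234) / (1 − 0.234) = 0.092 / 0.766 ≈ 0.1201

PS ≈ 0.120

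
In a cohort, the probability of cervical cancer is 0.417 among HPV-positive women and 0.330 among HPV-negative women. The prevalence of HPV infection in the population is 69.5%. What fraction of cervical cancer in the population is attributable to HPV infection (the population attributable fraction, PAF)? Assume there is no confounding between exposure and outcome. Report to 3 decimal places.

PAF ≈ 0.155

Let p₁ = 0.417, p₀ = 0.33.
Overall risk P(Y=1) = π·p₁ + (1−π)·p₀ = 0.695×0.417 + 0.305×0.33 = 0.39047.
Under exogeneity, PAF = [P(Y=1) − p₀] / P(Y=1).
PAF = (0.39047 − 0.33) / 0.39047 ≈ 0.1549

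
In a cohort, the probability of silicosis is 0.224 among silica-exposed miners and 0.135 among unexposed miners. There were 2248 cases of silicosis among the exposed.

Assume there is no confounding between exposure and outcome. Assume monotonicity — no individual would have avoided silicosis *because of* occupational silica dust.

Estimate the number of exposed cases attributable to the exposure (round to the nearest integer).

Let p₁ = 0.224, p₀ = 0.135.
PN = (p₁ − p₀)/p₁ = (0.224 − 0.135) / 0.224 ≈ 0.39732.
Attributable cases ≈ PN × (exposed cases) = 0.39732 × 2248 ≈ 893.18.

about 893 cases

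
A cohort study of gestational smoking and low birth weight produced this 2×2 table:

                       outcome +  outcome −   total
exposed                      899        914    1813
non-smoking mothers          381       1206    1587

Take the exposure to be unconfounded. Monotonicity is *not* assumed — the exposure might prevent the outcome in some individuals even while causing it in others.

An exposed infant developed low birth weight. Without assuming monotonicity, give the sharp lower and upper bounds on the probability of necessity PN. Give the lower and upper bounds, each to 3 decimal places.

0.516 ≤ PN ≤ 1.000

p₁ = P(outcome | exposed) = 899/1813 = 0.49586
p₀ = P(outcome | unexposed) = 381/1587 = 0.24008
Under exogeneity alone the bounds on PN are max{0,(p₁−p₀)/p₁} ≤ PN ≤ min{1,(1−p₀)/p₁}.
  lower = (p₁ − p₀)/p₁ = 0.25579 / 0.49586 ≈ 0.5158
  upper = min{1, (1 − p₀)/p₁} = 0.75992 / 0.49586 ≈ 1.5325 → capped at 1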